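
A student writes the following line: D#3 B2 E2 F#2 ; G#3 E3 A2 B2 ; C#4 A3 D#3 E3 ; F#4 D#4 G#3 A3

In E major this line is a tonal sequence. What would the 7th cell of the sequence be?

A5 F#5 B4 C#5

With a 4-note motive the entries are D#3, G#3, C#4, F#4, each up a 4th from the previous.
Carrying on: B4 → E5 → A5.
From A5 the diatonic shape gives A5 F#5 B4 C#5.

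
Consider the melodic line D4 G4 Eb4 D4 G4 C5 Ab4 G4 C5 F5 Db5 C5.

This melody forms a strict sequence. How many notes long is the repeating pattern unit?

4

Try groups of 4 (3 cells in 12 notes):
D4 G4 Eb4 D4 | G4 C5 Ab4 G4 | C5 F5 Db5 C5
Every group is a transposition up a 4th of the one before; no shorter unit works.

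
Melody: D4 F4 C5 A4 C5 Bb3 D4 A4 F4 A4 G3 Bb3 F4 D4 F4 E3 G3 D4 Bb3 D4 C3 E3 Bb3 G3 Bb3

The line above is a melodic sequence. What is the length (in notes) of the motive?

Try groups of 5 (5 cells in 25 notes):
D4 F4 C5 A4 C5 | Bb3 D4 A4 F4 A4 | G3 Bb3 F4 D4 F4 | E3 G3 D4 Bb3 D4 | C3 E3 Bb3 G3 Bb3
Each cell is the previous one down a 3rd — so the unit is 5 notes.

5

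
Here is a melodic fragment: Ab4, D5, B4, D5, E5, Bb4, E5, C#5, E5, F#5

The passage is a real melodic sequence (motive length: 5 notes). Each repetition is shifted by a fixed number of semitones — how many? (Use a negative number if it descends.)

2

The 5-note cells begin on Ab4, Bb4 — each up a 2nd from the last.
Counting half-steps from Ab4 to Bb4: 2.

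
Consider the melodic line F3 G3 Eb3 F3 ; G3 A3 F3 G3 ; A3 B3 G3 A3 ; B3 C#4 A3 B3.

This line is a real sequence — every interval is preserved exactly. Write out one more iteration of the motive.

With a 4-note motive the entries are F3, G3, A3, B3, each up a 2nd from the previous.
Statement 5 starts on C#4 and keeps the same exact contour: C#4 D#4 B3 C#4.

C#4 D#4 B3 C#4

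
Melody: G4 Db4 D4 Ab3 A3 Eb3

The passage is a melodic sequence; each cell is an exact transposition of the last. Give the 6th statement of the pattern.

F#2 C2

The 2-note cells begin on G4, D4, A3 — each down a 4th from the last.
Carrying on: E3 → B2 → F#2.
So cell 6 is F#2 C2.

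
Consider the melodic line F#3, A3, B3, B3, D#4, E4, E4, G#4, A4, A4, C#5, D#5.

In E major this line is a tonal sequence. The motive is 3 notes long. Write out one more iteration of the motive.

The 3-note cells begin on F#3, B3, E4, A4 — each up a 4th from the last.
Statement 5 starts on D#5 and keeps the same diatonic contour: D#5 F#5 G#5.

D#5 F#5 G#5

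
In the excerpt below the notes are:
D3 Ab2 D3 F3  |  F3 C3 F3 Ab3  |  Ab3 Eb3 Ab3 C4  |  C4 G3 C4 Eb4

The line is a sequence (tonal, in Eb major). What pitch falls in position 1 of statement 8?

D5

Grouping in 4s, the 1st note of each cell is D3, F3, Ab3, C4.
Each moves up a 3rd. Continuing: Eb4 → G4 → Bb4 → D5.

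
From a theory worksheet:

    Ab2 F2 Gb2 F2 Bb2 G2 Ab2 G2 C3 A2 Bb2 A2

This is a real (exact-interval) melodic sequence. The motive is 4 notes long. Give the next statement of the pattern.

With a 4-note motive the entries are Ab2, Bb2, C3, each up a 2nd from the previous.
From D3 the exact shape gives D3 B2 C3 B2.

D3 B2 C3 B2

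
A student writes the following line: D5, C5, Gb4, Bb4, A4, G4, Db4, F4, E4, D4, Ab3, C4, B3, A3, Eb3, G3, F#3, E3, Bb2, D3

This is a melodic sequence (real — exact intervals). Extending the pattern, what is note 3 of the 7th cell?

The unit is 4 notes. Position-3 pitches of the 5 shown cells: Gb4, Db4, Ab3, Eb3, Bb2.
Extending down a 4th: F2 → C2.

C2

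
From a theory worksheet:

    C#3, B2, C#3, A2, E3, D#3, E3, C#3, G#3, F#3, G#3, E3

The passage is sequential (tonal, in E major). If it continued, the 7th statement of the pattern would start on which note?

A4

Unit = 4 notes; the statements start on C#3, E3, G#3, moving up a 3rd each time.
Extending the heads up a 3rd: B3 → D#4 → F#4 → A4.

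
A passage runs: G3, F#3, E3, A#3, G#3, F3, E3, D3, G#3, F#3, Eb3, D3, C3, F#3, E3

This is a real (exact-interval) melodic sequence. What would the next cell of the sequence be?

Db3 C3 Bb2 E3 D3

Taking 5-note groups, the heads are G3, F3, Eb3: the pattern moves down a 2nd.
So cell 4 is Db3 C3 Bb2 E3 D3.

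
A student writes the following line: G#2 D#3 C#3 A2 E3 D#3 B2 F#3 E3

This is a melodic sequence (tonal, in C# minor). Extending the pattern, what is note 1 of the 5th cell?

D#3

The unit is 3 notes. Position-1 pitches of the 3 shown cells: G#2, A2, B2.
Each moves up a 2nd. Continuing: C#3 → D#3.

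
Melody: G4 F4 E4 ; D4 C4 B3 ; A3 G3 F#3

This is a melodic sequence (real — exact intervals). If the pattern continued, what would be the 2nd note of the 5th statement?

The unit is 3 notes. Position-2 pitches of the 3 shown cells: F4, C4, G3.
Extending down a 4th: D3 → A2.

A2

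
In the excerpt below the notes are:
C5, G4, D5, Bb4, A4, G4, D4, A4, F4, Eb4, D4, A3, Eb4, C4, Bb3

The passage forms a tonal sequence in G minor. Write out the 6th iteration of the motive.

Bb2 F2 C3 A2 G2

The 5-note cells begin on C5, G4, D4 — each down a 4th from the last.
Continuing the starts: A3 → Eb3 → Bb2.
From Bb2 the diatonic shape gives Bb2 F2 C3 A2 G2.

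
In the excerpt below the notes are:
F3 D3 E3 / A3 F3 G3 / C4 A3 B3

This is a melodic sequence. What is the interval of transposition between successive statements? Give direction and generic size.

up a 3rd

With a 3-note motive the entries are F3, A3, C4, each up a 3rd from the previous.
F3 to A3 is up a 3rd.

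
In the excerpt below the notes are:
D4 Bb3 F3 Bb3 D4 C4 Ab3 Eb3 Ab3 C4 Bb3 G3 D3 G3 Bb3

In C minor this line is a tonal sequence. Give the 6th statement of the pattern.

F3 D3 Ab2 D3 F3

With a 5-note motive the entries are D4, C4, Bb3, each down a 2nd from the previous.
Carrying on: Ab3 → G3 → F3.
From F3 the diatonic shape gives F3 D3 Ab2 D3 F3.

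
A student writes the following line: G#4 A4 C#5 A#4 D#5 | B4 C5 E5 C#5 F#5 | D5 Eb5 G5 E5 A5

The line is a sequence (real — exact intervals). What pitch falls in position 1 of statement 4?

F5

With 5-note cells, note 1 of each statement runs G#4, B4, D5.
One more up a 3rd gives F5.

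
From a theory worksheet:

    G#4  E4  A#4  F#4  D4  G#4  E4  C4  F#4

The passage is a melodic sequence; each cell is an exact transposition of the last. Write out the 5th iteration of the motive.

C4 Ab3 D4

With a 3-note motive the entries are G#4, F#4, E4, each down a 2nd from the previous.
Carrying on: D4 → C4.
From C4 the exact shape gives C4 Ab3 D4.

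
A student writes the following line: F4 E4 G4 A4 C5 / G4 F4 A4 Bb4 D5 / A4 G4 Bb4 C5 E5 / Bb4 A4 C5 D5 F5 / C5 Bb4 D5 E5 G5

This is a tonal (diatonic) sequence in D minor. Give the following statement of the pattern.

The 5-note cells begin on F4, G4, A4, Bb4, C5 — each up a 2nd from the last.
Statement 6 starts on D5 and keeps the same diatonic contour: D5 C5 E5 F5 A5.

D5 C5 E5 F5 A5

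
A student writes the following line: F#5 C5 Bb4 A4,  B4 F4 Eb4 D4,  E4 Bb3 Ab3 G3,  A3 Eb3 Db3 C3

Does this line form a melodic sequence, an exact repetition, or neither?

sequence

Each 4-note cell is the previous one transposed down a 5th.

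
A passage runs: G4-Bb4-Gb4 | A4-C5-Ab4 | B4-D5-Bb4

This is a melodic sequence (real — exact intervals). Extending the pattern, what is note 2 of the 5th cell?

The unit is 3 notes. Position-2 pitches of the 3 shown cells: Bb4, C5, D5.
Extending up a 2nd: E5 → F#5.

F#5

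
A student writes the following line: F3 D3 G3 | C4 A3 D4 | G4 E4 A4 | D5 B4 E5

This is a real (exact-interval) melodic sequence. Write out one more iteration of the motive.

A5 F#5 B5

Unit = 3 notes; the statements start on F3, C4, G4, D5, moving up a 5th each time.
Statement 5 starts on A5 and keeps the same exact contour: A5 F#5 B5.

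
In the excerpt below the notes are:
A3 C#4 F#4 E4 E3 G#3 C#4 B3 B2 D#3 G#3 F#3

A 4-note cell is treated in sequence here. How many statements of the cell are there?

3

12 notes in groups of 4 gives 12/4 = 3 statements.
Starts: A3, E3, B2 — each down a 4th.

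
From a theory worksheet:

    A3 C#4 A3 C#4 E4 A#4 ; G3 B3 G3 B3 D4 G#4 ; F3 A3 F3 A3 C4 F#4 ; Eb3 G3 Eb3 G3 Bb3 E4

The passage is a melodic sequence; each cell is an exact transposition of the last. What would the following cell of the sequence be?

The 6-note cells begin on A3, G3, F3, Eb3 — each down a 2nd from the last.
From Db3 the exact shape gives Db3 F3 Db3 F3 Ab3 D4.

Db3 F3 Db3 F3 Ab3 D4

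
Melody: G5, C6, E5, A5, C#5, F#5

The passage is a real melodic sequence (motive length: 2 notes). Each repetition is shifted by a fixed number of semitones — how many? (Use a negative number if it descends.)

-3

Unit = 2 notes; the statements start on G5, E5, C#5, moving down a 3rd each time.
Counting half-steps from G5 to E5: -3.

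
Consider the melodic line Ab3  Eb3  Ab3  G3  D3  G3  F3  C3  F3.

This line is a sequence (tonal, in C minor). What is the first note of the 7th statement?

Bb2

With a 3-note motive the entries are Ab3, G3, F3, each down a 2nd from the previous.
Extending the heads down a 2nd: Eb3 → D3 → C3 → Bb2.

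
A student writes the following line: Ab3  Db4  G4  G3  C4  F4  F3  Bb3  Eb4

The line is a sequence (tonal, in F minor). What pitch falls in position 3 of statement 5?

C4

Grouping in 3s, the 3rd note of each cell is G4, F4, Eb4.
Extending down a 2nd: Db4 → C4.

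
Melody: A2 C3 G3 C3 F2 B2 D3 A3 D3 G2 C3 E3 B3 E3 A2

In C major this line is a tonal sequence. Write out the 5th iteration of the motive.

E3 G3 D4 G3 C3

With a 5-note motive the entries are A2, B2, C3, each up a 2nd from the previous.
Extending up a 2nd: D3 → E3.
From E3 the diatonic shape gives E3 G3 D4 G3 C3.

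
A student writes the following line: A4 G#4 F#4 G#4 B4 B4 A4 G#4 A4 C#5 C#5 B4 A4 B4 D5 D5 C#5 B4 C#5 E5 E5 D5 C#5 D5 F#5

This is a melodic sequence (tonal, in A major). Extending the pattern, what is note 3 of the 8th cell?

With 5-note cells, note 3 of each statement runs F#4, G#4, A4, B4, C#5.
Each moves up a 2nd. Continuing: D5 → E5 → F#5.

F#5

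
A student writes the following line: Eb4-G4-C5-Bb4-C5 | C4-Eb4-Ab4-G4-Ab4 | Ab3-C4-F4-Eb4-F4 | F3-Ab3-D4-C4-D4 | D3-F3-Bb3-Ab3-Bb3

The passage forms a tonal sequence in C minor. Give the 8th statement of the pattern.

Eb2 G2 C3 Bb2 C3

Unit = 5 notes; the statements start on Eb4, C4, Ab3, F3, D3, moving down a 3rd each time.
Continuing the starts: Bb2 → G2 → Eb2.
So cell 8 is Eb2 G2 C3 Bb2 C3.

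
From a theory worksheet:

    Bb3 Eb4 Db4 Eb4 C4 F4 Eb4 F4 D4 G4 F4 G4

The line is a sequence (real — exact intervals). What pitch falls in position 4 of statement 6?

C#5

Grouping in 4s, the 4th note of each cell is Eb4, F4, G4.
Each moves up a 2nd. Continuing: A4 → B4 → C#5.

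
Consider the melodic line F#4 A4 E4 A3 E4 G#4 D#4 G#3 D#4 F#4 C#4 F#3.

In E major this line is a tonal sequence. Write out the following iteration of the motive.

Taking 4-note groups, the heads are F#4, E4, D#4: the pattern moves down a 2nd.
Statement 4 starts on C#4 and keeps the same diatonic contour: C#4 E4 B3 E3.

C#4 E4 B3 E3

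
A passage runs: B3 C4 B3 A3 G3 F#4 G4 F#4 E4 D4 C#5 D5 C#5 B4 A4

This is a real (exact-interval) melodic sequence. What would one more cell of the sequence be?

The 5-note cells begin on B3, F#4, C#5 — each up a 5th from the last.
Statement 4 starts on G#5 and keeps the same exact contour: G#5 A5 G#5 F#5 E5.

G#5 A5 G#5 F#5 E5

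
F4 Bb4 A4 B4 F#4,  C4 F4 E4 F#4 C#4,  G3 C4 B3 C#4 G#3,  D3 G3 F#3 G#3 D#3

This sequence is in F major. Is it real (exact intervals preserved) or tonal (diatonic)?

real

Each cell has the same semitone pattern (5, -1, 2, -5) — intervals are preserved exactly.
And B4 lies outside F major, so the sequence is real rather than tonal.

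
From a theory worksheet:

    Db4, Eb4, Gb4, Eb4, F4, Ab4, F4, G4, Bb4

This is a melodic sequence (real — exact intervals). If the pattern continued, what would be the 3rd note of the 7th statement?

F#5

The unit is 3 notes. Position-3 pitches of the 3 shown cells: Gb4, Ab4, Bb4.
Carrying that up a 2nd forward: C5 → D5 → E5 → F#5.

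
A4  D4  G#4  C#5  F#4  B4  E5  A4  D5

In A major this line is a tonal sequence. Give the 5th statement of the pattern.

Unit = 3 notes; the statements start on A4, C#5, E5, moving up a 3rd each time.
Carrying on: G#5 → B5.
From B5 the diatonic shape gives B5 E5 A5.

B5 E5 A5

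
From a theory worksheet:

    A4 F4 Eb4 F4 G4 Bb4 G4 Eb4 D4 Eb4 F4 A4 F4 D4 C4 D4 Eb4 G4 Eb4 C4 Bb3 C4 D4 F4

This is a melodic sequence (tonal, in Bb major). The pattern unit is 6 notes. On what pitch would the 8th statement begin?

A3

The 6-note cells begin on A4, G4, F4, Eb4 — each down a 2nd from the last.
Continuing: D4 → C4 → Bb3 → A3. Statement 8 starts on A3.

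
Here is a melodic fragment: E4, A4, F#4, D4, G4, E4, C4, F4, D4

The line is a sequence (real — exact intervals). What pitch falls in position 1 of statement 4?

Bb3

Grouping in 3s, the 1st note of each cell is E4, D4, C4.
From C4, down a 2nd gives Bb3.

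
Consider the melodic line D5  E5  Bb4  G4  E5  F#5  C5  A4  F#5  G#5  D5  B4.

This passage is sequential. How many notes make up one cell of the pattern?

There are 12 notes; a 4-note unit gives 3 cells:
D5 E5 Bb4 G4 | E5 F#5 C5 A4 | F#5 G#5 D5 B4
That's a consistent up a 2nd shift per cell, and no other grouping gives one.

4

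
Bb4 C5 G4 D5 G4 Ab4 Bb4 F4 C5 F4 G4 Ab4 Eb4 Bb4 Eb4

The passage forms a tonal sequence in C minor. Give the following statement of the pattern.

F4 G4 D4 Ab4 D4

Unit = 5 notes; the statements start on Bb4, Ab4, G4, moving down a 2nd each time.
So cell 4 is F4 G4 D4 Ab4 D4.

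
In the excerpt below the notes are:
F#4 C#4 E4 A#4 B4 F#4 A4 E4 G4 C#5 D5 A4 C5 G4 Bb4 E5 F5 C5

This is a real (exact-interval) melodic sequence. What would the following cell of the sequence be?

With a 6-note motive the entries are F#4, A4, C5, each up a 3rd from the previous.
Statement 4 starts on Eb5 and keeps the same exact contour: Eb5 Bb4 Db5 G5 Ab5 Eb5.

Eb5 Bb4 Db5 G5 Ab5 Eb5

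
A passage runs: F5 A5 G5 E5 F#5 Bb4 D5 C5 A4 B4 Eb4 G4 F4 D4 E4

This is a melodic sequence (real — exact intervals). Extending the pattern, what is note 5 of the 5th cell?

D3

The unit is 5 notes. Position-5 pitches of the 3 shown cells: F#5, B4, E4.
Each moves down a 5th. Continuing: A3 → D3.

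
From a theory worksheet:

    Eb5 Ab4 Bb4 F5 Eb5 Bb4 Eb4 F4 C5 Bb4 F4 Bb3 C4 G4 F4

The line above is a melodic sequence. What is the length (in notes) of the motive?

5

Try groups of 5 (3 cells in 15 notes):
Eb5 Ab4 Bb4 F5 Eb5 | Bb4 Eb4 F4 C5 Bb4 | F4 Bb3 C4 G4 F4
That's a consistent down a 4th shift per cell, and no other grouping gives one.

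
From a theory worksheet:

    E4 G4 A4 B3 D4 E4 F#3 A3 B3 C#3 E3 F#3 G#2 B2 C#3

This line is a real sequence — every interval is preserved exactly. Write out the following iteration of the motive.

Taking 3-note groups, the heads are E4, B3, F#3, C#3, G#2: the pattern moves down a 4th.
Statement 6 starts on D#2 and keeps the same exact contour: D#2 F#2 G#2.

D#2 F#2 G#2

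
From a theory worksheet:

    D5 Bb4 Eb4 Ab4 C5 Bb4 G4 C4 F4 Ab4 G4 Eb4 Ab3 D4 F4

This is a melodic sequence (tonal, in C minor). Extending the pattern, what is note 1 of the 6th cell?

With 5-note cells, note 1 of each statement runs D5, Bb4, G4.
Each moves down a 3rd. Continuing: Eb4 → C4 → Ab3.

Ab3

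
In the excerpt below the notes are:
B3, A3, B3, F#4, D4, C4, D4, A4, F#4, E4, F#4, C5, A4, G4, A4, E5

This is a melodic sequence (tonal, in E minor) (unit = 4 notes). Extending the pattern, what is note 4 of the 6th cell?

B5

With 4-note cells, note 4 of each statement runs F#4, A4, C5, E5.
Carrying that up a 3rd forward: G5 → B5.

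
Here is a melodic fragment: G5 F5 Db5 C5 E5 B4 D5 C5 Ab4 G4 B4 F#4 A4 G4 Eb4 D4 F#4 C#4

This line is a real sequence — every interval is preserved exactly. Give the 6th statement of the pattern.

Unit = 6 notes; the statements start on G5, D5, A4, moving down a 4th each time.
Carrying on: E4 → B3 → F#3.
So cell 6 is F#3 E3 C3 B2 D#3 A#2.

F#3 E3 C3 B2 D#3 A#2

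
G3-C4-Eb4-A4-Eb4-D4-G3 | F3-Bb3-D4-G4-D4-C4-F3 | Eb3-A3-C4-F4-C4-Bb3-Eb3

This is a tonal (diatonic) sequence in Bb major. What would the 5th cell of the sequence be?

C3 F3 A3 D4 A3 G3 C3

Taking 7-note groups, the heads are G3, F3, Eb3: the pattern moves down a 2nd.
Continuing the starts: D3 → C3.
From C3 the diatonic shape gives C3 F3 A3 D4 A3 G3 C3.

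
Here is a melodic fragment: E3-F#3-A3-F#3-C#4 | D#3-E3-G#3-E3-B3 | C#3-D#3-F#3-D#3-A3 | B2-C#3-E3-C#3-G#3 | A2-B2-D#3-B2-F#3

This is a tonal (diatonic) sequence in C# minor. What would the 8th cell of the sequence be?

E2 F#2 A2 F#2 C#3

The 5-note cells begin on E3, D#3, C#3, B2, A2 — each down a 2nd from the last.
Continuing the starts: G#2 → F#2 → E2.
Statement 8 starts on E2 and keeps the same diatonic contour: E2 F#2 A2 F#2 C#3.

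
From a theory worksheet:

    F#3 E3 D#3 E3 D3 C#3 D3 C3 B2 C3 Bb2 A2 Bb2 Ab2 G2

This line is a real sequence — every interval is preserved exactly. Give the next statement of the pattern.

Ab2 Gb2 F2

Taking 3-note groups, the heads are F#3, E3, D3, C3, Bb2: the pattern moves down a 2nd.
From Ab2 the exact shape gives Ab2 Gb2 F2.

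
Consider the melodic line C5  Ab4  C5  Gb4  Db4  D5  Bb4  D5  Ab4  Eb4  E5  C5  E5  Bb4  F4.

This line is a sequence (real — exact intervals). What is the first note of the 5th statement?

Taking 5-note groups, the heads are C5, D5, E5: the pattern moves up a 2nd.
Continuing: F#5 → G#5. Statement 5 starts on G#5.

G#5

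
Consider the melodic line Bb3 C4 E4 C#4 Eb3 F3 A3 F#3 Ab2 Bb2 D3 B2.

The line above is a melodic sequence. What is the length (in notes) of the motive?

4

12 notes total. Splitting into 3 groups of 4:
Bb3 C4 E4 C#4 | Eb3 F3 A3 F#3 | Ab2 Bb2 D3 B2
Every group is a transposition down a 5th of the one before; no shorter unit works.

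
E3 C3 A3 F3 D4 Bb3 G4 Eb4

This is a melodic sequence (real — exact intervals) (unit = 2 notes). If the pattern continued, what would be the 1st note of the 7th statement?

With 2-note cells, note 1 of each statement runs E3, A3, D4, G4.
Carrying that up a 4th forward: C5 → F5 → Bb5.

Bb5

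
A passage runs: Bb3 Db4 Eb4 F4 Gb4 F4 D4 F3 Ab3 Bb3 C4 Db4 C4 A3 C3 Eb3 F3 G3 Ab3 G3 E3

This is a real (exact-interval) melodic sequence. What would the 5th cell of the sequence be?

D2 F2 G2 A2 Bb2 A2 F#2

Unit = 7 notes; the statements start on Bb3, F3, C3, moving down a 4th each time.
Extending down a 4th: G2 → D2.
From D2 the exact shape gives D2 F2 G2 A2 Bb2 A2 F#2.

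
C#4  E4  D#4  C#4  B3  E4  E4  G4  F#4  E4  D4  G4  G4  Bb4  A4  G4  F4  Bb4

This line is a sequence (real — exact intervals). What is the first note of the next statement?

Bb4

With a 6-note motive the entries are C#4, E4, G4, each up a 3rd from the previous.
The next head, up a 3rd from G4, is Bb4.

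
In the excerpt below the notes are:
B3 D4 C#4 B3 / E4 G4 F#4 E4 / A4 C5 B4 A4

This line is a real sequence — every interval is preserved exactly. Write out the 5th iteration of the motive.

With a 4-note motive the entries are B3, E4, A4, each up a 4th from the previous.
Extending up a 4th: D5 → G5.
Statement 5 starts on G5 and keeps the same exact contour: G5 Bb5 A5 G5.

G5 Bb5 A5 G5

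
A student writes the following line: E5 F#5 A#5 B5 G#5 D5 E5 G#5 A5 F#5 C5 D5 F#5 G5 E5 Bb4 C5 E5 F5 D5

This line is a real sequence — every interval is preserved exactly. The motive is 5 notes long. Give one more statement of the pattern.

With a 5-note motive the entries are E5, D5, C5, Bb4, each down a 2nd from the previous.
From Ab4 the exact shape gives Ab4 Bb4 D5 Eb5 C5.

Ab4 Bb4 D5 Eb5 C5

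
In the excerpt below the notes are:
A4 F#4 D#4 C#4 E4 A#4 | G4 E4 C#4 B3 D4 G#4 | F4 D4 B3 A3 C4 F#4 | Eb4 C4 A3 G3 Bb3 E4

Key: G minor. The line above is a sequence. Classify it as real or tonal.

Each cell has the same semitone pattern (-3, -3, -2, 3, 6) — intervals are preserved exactly.
And F#4 lies outside G minor, so the sequence is real rather than tonal.

real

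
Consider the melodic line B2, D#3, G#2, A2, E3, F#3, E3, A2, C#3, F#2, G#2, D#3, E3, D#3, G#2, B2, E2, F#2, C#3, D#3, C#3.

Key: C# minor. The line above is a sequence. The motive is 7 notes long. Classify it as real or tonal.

tonal

Every note is diatonic to C# minor.
Cell 1 has +1 semitones from note 3 to 4, but cell 2 has +2 — the interval quality changes while the contour stays the same, which is the hallmark of a tonal sequence.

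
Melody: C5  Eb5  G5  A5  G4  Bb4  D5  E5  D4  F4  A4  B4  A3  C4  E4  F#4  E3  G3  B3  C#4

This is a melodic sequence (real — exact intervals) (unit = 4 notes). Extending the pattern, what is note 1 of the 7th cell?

With 4-note cells, note 1 of each statement runs C5, G4, D4, A3, E3.
Carrying that down a 4th forward: B2 → F#2.

F#2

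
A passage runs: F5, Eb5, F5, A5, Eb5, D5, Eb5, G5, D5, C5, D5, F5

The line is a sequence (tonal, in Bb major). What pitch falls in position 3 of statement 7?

Grouping in 4s, the 3rd note of each cell is F5, Eb5, D5.
Each moves down a 2nd. Continuing: C5 → Bb4 → A4 → G4.

G4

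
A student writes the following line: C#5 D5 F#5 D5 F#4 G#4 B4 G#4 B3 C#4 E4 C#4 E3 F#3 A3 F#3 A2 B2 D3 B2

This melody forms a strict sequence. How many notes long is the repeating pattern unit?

There are 20 notes; a 4-note unit gives 5 cells:
C#5 D5 F#5 D5 | F#4 G#4 B4 G#4 | B3 C#4 E4 C#4 | E3 F#3 A3 F#3 | A2 B2 D3 B2
Each cell is the previous one down a 5th — so the unit is 4 notes.

4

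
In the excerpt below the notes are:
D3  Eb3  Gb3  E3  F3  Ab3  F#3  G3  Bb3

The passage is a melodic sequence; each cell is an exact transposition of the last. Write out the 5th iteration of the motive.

With a 3-note motive the entries are D3, E3, F#3, each up a 2nd from the previous.
Extending up a 2nd: G#3 → A#3.
So cell 5 is A#3 B3 D4.

A#3 B3 D4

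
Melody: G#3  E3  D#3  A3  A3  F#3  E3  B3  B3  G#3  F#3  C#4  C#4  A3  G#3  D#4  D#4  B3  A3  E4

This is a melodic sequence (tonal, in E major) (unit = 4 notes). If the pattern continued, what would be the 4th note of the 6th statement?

F#4

The unit is 4 notes. Position-4 pitches of the 5 shown cells: A3, B3, C#4, D#4, E4.
From E4, up a 2nd gives F#4.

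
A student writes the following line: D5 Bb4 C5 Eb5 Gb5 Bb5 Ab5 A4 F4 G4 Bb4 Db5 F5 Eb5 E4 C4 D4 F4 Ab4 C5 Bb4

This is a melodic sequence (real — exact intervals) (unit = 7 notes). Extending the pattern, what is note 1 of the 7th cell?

With 7-note cells, note 1 of each statement runs D5, A4, E4.
Each moves down a 4th. Continuing: B3 → F#3 → C#3 → G#2.

G#2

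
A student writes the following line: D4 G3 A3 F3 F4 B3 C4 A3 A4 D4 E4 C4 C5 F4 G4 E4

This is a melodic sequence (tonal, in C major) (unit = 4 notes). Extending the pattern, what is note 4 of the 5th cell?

G4

With 4-note cells, note 4 of each statement runs F3, A3, C4, E4.
One more up a 3rd gives G4.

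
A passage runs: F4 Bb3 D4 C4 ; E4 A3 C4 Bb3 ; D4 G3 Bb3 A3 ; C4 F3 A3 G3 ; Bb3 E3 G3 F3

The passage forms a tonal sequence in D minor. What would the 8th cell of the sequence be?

With a 4-note motive the entries are F4, E4, D4, C4, Bb3, each down a 2nd from the previous.
Carrying on: A3 → G3 → F3.
So cell 8 is F3 Bb2 D3 C3.

F3 Bb2 D3 C3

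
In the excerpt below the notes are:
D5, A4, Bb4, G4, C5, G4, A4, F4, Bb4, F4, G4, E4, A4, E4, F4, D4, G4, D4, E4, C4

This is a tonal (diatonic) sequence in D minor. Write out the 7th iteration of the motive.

With a 4-note motive the entries are D5, C5, Bb4, A4, G4, each down a 2nd from the previous.
Extending down a 2nd: F4 → E4.
From E4 the diatonic shape gives E4 Bb3 C4 A3.

E4 Bb3 C4 A3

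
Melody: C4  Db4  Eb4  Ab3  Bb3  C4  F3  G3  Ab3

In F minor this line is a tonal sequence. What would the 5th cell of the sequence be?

The 3-note cells begin on C4, Ab3, F3 — each down a 3rd from the last.
Extending down a 3rd: Db3 → Bb2.
From Bb2 the diatonic shape gives Bb2 C3 Db3.

Bb2 C3 Db3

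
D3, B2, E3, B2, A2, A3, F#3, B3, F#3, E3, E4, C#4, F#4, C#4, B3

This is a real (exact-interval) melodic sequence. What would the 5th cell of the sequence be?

The 5-note cells begin on D3, A3, E4 — each up a 5th from the last.
Continuing the starts: B4 → F#5.
So cell 5 is F#5 D#5 G#5 D#5 C#5.

F#5 D#5 G#5 D#5 C#5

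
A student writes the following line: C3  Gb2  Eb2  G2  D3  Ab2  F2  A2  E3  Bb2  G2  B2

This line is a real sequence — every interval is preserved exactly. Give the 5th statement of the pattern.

Unit = 4 notes; the statements start on C3, D3, E3, moving up a 2nd each time.
Continuing the starts: F#3 → G#3.
Statement 5 starts on G#3 and keeps the same exact contour: G#3 D3 B2 D#3.

G#3 D3 B2 D#3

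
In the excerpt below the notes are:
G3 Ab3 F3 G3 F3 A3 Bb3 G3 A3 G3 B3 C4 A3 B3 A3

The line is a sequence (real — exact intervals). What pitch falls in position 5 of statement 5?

The unit is 5 notes. Position-5 pitches of the 3 shown cells: F3, G3, A3.
Carrying that up a 2nd forward: B3 → C#4.

C#4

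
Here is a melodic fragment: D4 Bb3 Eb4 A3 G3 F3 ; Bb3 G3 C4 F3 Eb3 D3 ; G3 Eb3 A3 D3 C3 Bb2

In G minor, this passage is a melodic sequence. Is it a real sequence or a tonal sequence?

Every note is diatonic to G minor.
Cell 1 has -4 semitones from note 1 to 2, but cell 2 has -3 — the interval quality changes while the contour stays the same, which is the hallmark of a tonal sequence.

tonal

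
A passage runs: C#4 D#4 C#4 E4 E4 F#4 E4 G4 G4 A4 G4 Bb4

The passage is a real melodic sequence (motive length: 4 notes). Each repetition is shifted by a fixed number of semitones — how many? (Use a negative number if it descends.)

3

Taking 4-note groups, the heads are C#4, E4, G4: the pattern moves up a 3rd.
C#4→E4 is 64 − 61 = 3 semitones.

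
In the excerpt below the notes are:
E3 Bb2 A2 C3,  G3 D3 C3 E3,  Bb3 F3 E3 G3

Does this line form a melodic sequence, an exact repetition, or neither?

sequence

Each 4-note cell is the previous one transposed up a 3rd.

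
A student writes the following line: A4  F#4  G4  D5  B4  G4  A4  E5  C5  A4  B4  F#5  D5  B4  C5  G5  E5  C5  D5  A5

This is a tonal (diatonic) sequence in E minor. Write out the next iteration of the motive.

Unit = 4 notes; the statements start on A4, B4, C5, D5, E5, moving up a 2nd each time.
Statement 6 starts on F#5 and keeps the same diatonic contour: F#5 D5 E5 B5.

F#5 D5 E5 B5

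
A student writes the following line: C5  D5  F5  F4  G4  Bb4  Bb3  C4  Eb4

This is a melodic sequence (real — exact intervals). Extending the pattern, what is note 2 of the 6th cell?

With 3-note cells, note 2 of each statement runs D5, G4, C4.
Carrying that down a 5th forward: F3 → Bb2 → Eb2.

Eb2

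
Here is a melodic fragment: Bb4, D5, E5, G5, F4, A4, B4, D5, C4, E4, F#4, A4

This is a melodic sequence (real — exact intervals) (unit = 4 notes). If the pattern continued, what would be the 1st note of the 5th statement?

D3

The unit is 4 notes. Position-1 pitches of the 3 shown cells: Bb4, F4, C4.
Each moves down a 4th. Continuing: G3 → D3.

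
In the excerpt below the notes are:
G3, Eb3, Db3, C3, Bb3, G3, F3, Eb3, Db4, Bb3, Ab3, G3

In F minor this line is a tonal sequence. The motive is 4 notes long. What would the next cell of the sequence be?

Unit = 4 notes; the statements start on G3, Bb3, Db4, moving up a 3rd each time.
So cell 4 is F4 Db4 C4 Bb3.

F4 Db4 C4 Bb3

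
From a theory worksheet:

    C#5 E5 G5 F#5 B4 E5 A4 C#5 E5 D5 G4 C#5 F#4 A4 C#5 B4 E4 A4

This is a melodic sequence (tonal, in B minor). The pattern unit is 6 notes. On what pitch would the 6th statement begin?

With a 6-note motive the entries are C#5, A4, F#4, each down a 3rd from the previous.
Extending the heads down a 3rd: D4 → B3 → G3.

G3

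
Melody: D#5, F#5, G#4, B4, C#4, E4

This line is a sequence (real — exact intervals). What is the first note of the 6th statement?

The 2-note cells begin on D#5, G#4, C#4 — each down a 5th from the last.
Extending the heads down a 5th: F#3 → B2 → E2.

E2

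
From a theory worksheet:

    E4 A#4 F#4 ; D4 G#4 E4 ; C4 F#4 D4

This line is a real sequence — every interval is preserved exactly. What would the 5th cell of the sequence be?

Ab3 D4 Bb3

With a 3-note motive the entries are E4, D4, C4, each down a 2nd from the previous.
Carrying on: Bb3 → Ab3.
From Ab3 the exact shape gives Ab3 D4 Bb3.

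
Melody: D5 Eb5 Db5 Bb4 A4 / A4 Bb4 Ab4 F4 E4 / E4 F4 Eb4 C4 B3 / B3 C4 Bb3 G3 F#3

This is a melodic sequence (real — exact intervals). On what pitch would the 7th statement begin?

Taking 5-note groups, the heads are D5, A4, E4, B3: the pattern moves down a 4th.
Continuing: F#3 → C#3 → G#2. Statement 7 starts on G#2.

G#2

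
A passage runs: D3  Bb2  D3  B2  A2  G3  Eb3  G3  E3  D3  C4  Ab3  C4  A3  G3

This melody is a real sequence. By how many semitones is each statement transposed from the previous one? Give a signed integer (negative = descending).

The 5-note cells begin on D3, G3, C4 — each up a 4th from the last.
D3 to G3 spans +5 semitones.

5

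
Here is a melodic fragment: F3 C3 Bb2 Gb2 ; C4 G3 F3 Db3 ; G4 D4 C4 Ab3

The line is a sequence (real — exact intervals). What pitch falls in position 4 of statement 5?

Grouping in 4s, the 4th note of each cell is Gb2, Db3, Ab3.
Each moves up a 5th. Continuing: Eb4 → Bb4.

Bb4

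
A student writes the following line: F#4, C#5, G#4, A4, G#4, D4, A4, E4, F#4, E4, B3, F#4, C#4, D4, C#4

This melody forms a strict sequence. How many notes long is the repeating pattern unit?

Try groups of 5 (3 cells in 15 notes):
F#4 C#5 G#4 A4 G#4 | D4 A4 E4 F#4 E4 | B3 F#4 C#4 D4 C#4
Every group is a transposition down a 3rd of the one before; no shorter unit works.

5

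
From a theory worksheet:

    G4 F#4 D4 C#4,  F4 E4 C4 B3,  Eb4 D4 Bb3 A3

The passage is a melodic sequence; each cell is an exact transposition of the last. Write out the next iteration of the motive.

Db4 C4 Ab3 G3

The 4-note cells begin on G4, F4, Eb4 — each down a 2nd from the last.
So cell 4 is Db4 C4 Ab3 G3.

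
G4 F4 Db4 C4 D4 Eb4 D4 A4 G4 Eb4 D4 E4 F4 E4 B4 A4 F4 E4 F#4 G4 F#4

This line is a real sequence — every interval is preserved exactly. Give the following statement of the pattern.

Unit = 7 notes; the statements start on G4, A4, B4, moving up a 2nd each time.
So cell 4 is C#5 B4 G4 F#4 G#4 A4 G#4.

C#5 B4 G4 F#4 G#4 A4 G#4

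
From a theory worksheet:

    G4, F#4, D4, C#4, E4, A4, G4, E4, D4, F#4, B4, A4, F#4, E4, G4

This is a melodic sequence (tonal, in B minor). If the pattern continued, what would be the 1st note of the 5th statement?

The unit is 5 notes. Position-1 pitches of the 3 shown cells: G4, A4, B4.
Carrying that up a 2nd forward: C#5 → D5.

D5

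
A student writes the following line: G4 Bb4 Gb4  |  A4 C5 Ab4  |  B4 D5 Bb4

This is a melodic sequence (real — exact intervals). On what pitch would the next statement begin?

With a 3-note motive the entries are G4, A4, B4, each up a 2nd from the previous.
The next head, up a 2nd from B4, is C#5.

C#5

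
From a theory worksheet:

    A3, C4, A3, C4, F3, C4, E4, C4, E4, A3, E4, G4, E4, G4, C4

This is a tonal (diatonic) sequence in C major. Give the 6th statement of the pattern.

The 5-note cells begin on A3, C4, E4 — each up a 3rd from the last.
Carrying on: G4 → B4 → D5.
From D5 the diatonic shape gives D5 F5 D5 F5 B4.

D5 F5 D5 F5 B4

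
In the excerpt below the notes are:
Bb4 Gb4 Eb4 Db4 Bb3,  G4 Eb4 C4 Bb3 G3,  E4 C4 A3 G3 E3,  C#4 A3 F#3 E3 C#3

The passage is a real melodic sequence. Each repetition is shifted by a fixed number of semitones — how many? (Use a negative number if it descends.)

-3

Unit = 5 notes; the statements start on Bb4, G4, E4, C#4, moving down a 3rd each time.
Bb4→G4 is 67 − 70 = -3 semitones.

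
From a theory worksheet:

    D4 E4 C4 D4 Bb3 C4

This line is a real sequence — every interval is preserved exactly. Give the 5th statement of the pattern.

Gb3 Ab3

Taking 2-note groups, the heads are D4, C4, Bb3: the pattern moves down a 2nd.
Continuing the starts: Ab3 → Gb3.
From Gb3 the exact shape gives Gb3 Ab3.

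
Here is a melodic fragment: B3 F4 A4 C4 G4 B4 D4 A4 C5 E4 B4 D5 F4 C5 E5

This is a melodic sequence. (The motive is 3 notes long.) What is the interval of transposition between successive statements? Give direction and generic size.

up a 2nd

With a 3-note motive the entries are B3, C4, D4, E4, F4, each up a 2nd from the previous.
From B3 to C4: up a 2nd.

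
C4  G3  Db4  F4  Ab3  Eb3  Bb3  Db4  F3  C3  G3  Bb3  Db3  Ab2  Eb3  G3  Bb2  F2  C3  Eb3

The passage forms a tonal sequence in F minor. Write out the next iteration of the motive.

G2 Db2 Ab2 C3

Unit = 4 notes; the statements start on C4, Ab3, F3, Db3, Bb2, moving down a 3rd each time.
So cell 6 is G2 Db2 Ab2 C3.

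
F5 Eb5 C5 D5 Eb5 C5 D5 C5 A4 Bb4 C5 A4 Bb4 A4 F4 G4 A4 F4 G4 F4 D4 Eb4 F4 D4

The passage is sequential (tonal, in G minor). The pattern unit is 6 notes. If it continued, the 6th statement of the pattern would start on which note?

The 6-note cells begin on F5, D5, Bb4, G4 — each down a 3rd from the last.
Extending the heads down a 3rd: Eb4 → C4.

C4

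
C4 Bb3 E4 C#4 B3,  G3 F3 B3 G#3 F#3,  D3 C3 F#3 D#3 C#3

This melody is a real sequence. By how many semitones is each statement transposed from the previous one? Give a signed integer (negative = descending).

-5

Taking 5-note groups, the heads are C4, G3, D3: the pattern moves down a 4th.
C4 to G3 spans -5 semitones.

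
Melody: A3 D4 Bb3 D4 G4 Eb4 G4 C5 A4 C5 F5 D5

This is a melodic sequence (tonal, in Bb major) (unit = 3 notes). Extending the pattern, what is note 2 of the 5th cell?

With 3-note cells, note 2 of each statement runs D4, G4, C5, F5.
One more up a 4th gives Bb5.

Bb5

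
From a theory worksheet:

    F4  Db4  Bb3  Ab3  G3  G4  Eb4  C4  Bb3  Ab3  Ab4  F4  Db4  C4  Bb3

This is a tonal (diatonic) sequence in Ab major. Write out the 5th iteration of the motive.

C5 Ab4 F4 Eb4 Db4

Taking 5-note groups, the heads are F4, G4, Ab4: the pattern moves up a 2nd.
Extending up a 2nd: Bb4 → C5.
Statement 5 starts on C5 and keeps the same diatonic contour: C5 Ab4 F4 Eb4 Db4.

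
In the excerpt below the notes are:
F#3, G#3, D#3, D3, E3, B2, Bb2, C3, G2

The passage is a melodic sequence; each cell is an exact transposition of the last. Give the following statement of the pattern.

Gb2 Ab2 Eb2

Unit = 3 notes; the statements start on F#3, D3, Bb2, moving down a 3rd each time.
So cell 4 is Gb2 Ab2 Eb2.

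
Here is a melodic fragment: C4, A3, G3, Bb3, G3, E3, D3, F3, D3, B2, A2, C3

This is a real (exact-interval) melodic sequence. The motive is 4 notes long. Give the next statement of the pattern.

The 4-note cells begin on C4, G3, D3 — each down a 4th from the last.
From A2 the exact shape gives A2 F#2 E2 G2.

A2 F#2 E2 G2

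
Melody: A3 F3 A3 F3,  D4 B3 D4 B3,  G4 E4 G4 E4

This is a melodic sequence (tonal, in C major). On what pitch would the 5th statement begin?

The 4-note cells begin on A3, D4, G4 — each up a 4th from the last.
Extending the heads up a 4th: C5 → F5.

F5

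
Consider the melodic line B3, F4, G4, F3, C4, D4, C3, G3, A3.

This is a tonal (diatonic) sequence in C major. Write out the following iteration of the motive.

G2 D3 E3

With a 3-note motive the entries are B3, F3, C3, each down a 4th from the previous.
So cell 4 is G2 D3 E3.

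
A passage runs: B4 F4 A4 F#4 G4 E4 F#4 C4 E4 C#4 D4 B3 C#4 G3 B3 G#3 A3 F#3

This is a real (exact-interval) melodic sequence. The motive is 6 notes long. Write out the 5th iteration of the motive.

D#3 A2 C#3 A#2 B2 G#2

The 6-note cells begin on B4, F#4, C#4 — each down a 4th from the last.
Continuing the starts: G#3 → D#3.
Statement 5 starts on D#3 and keeps the same exact contour: D#3 A2 C#3 A#2 B2 G#2.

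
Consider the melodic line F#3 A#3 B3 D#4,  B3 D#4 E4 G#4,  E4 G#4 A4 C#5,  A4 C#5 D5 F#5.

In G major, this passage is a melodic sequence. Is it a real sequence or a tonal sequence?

real

Each cell has the same semitone pattern (4, 1, 4) — intervals are preserved exactly.
And A#3 lies outside G major, so the sequence is real rather than tonal.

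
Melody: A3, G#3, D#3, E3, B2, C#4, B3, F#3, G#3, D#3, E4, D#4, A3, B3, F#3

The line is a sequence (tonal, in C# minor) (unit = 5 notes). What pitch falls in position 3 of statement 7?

B4

The unit is 5 notes. Position-3 pitches of the 3 shown cells: D#3, F#3, A3.
Carrying that up a 3rd forward: C#4 → E4 → G#4 → B4.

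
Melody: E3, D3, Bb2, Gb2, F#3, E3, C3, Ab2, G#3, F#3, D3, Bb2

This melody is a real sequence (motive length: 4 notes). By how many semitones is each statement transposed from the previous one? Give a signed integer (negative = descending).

With a 4-note motive the entries are E3, F#3, G#3, each up a 2nd from the previous.
Counting half-steps from E3 to F#3: 2.

2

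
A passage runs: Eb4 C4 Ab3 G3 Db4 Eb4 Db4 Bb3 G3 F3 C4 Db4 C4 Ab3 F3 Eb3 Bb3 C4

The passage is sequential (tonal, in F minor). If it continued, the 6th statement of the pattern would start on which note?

G3

The 6-note cells begin on Eb4, Db4, C4 — each down a 2nd from the last.
Continuing: Bb3 → Ab3 → G3. Statement 6 starts on G3.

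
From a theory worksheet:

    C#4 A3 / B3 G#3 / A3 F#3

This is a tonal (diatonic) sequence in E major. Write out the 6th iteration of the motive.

E3 C#3

Unit = 2 notes; the statements start on C#4, B3, A3, moving down a 2nd each time.
Extending down a 2nd: G#3 → F#3 → E3.
Statement 6 starts on E3 and keeps the same diatonic contour: E3 C#3.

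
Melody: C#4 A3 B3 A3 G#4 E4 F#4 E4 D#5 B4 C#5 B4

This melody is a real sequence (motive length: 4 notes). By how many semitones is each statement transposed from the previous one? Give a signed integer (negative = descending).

The 4-note cells begin on C#4, G#4, D#5 — each up a 5th from the last.
Counting half-steps from C#4 to G#4: 7.

7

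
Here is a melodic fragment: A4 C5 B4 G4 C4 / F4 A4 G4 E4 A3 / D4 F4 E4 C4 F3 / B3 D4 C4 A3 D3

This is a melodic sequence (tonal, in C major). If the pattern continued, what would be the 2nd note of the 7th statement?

Grouping in 5s, the 2nd note of each cell is C5, A4, F4, D4.
Each moves down a 3rd. Continuing: B3 → G3 → E3.

E3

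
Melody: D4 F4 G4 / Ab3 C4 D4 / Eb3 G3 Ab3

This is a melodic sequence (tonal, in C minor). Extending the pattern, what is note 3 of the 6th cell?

Grouping in 3s, the 3rd note of each cell is G4, D4, Ab3.
Extending down a 4th: Eb3 → Bb2 → F2.

F2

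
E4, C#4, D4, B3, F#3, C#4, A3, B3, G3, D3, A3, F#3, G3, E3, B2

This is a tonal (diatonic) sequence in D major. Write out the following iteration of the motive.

F#3 D3 E3 C#3 G2

The 5-note cells begin on E4, C#4, A3 — each down a 3rd from the last.
Statement 4 starts on F#3 and keeps the same diatonic contour: F#3 D3 E3 C#3 G2.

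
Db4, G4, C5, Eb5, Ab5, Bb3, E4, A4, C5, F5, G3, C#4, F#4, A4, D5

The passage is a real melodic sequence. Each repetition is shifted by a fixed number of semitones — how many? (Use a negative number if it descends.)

-3

The 5-note cells begin on Db4, Bb3, G3 — each down a 3rd from the last.
Counting half-steps from Db4 to Bb3: -3.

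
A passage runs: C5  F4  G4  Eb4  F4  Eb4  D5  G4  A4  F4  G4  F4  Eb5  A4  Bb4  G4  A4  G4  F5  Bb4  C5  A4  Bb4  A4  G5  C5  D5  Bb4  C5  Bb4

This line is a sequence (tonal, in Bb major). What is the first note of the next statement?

Unit = 6 notes; the statements start on C5, D5, Eb5, F5, G5, moving up a 2nd each time.
One more step up a 2nd gives A5.

A5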